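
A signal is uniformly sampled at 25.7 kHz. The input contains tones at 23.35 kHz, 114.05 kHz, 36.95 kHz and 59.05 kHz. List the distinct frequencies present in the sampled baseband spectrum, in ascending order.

fs/2 = 12.85 kHz.
23.35 kHz > fs/2 = 12.85 kHz, folds to fs − 23.35 kHz = 2.35 kHz.
114.05 kHz mod fs = 11.25 kHz.
11.25 kHz ≤ fs/2 = 12.85 kHz, appears at 11.25 kHz.
36.95 kHz mod fs = 11.25 kHz.
11.25 kHz ≤ fs/2 = 12.85 kHz, appears at 11.25 kHz.
59.05 kHz mod fs = 7.65 kHz.
7.65 kHz ≤ fs/2 = 12.85 kHz, appears at 7.65 kHz.
Distinct values: {2.35 kHz, 7.65 kHz, 11.25 kHz}.

2.35 kHz, 7.65 kHz, 11.25 kHz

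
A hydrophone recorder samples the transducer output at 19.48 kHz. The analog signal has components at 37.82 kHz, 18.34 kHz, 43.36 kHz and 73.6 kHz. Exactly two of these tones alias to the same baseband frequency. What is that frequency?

1.14 kHz

fs/2 = 9.74 kHz.
37.82 kHz mod fs = 18.34 kHz.
18.34 kHz > fs/2 = 9.74 kHz, folds to fs − 18.34 kHz = 1.14 kHz.
18.34 kHz > fs/2 = 9.74 kHz, folds to fs − 18.34 kHz = 1.14 kHz.
43.36 kHz mod fs = 4.4 kHz.
4.4 kHz ≤ fs/2 = 9.74 kHz, appears at 4.4 kHz.
73.6 kHz mod fs = 15.16 kHz.
15.16 kHz > fs/2 = 9.74 kHz, folds to fs − 15.16 kHz = 4.32 kHz.
18.34 kHz and 37.82 kHz both map to 1.14 kHz.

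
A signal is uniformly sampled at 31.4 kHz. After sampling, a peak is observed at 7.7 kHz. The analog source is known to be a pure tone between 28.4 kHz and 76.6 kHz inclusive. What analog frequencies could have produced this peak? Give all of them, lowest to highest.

39.1 kHz, 55.1 kHz, 70.5 kHz

Frequencies that alias to 7.7 kHz are k·fs ± 7.7 kHz for integer k ≥ 0.
k=0: 7.7 kHz.
k=1: 23.7 kHz, 39.1 kHz.
k=2: 55.1 kHz, 70.5 kHz.
k=3: 86.5 kHz, 101.9 kHz.
Within [28.4 kHz, 76.6 kHz]: 39.1 kHz, 55.1 kHz, 70.5 kHz.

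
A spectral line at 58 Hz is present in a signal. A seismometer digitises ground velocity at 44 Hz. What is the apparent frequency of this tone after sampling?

14 Hz

58 Hz mod fs = 14 Hz.
14 Hz ≤ fs/2 = 22 Hz, appears at 14 Hz.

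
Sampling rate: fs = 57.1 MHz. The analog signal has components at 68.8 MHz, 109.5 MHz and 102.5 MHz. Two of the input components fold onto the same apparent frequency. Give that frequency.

fs/2 = 28.55 MHz.
68.8 MHz mod fs = 11.7 MHz.
11.7 MHz ≤ fs/2 = 28.55 MHz, appears at 11.7 MHz.
109.5 MHz mod fs = 52.4 MHz.
52.4 MHz > fs/2 = 28.55 MHz, folds to fs − 52.4 MHz = 4.7 MHz.
102.5 MHz mod fs = 45.4 MHz.
45.4 MHz > fs/2 = 28.55 MHz, folds to fs − 45.4 MHz = 11.7 MHz.
68.8 MHz and 102.5 MHz both map to 11.7 MHz.

11.7 MHz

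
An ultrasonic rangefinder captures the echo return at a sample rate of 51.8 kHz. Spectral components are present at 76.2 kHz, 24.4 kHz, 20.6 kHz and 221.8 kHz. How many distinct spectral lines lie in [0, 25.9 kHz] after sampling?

fs/2 = 25.9 kHz.
76.2 kHz mod fs = 24.4 kHz.
24.4 kHz ≤ fs/2 = 25.9 kHz, appears at 24.4 kHz.
24.4 kHz ≤ fs/2 = 25.9 kHz, passes unchanged.
20.6 kHz ≤ fs/2 = 25.9 kHz, passes unchanged.
221.8 kHz mod fs = 14.6 kHz.
14.6 kHz ≤ fs/2 = 25.9 kHz, appears at 14.6 kHz.
Distinct values: {14.6 kHz, 20.6 kHz, 24.4 kHz} → 3.

3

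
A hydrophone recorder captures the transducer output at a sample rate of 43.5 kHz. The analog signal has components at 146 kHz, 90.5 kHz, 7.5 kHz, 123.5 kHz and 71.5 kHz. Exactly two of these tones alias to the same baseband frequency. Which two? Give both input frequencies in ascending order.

71.5 kHz, 146 kHz

fs/2 = 21.75 kHz.
146 kHz mod fs = 15.5 kHz.
15.5 kHz ≤ fs/2 = 21.75 kHz, appears at 15.5 kHz.
90.5 kHz mod fs = 3.5 kHz.
3.5 kHz ≤ fs/2 = 21.75 kHz, appears at 3.5 kHz.
7.5 kHz ≤ fs/2 = 21.75 kHz, passes unchanged.
123.5 kHz mod fs = 36.5 kHz.
36.5 kHz > fs/2 = 21.75 kHz, folds to fs − 36.5 kHz = 7 kHz.
71.5 kHz mod fs = 28 kHz.
28 kHz > fs/2 = 21.75 kHz, folds to fs − 28 kHz = 15.5 kHz.
71.5 kHz and 146 kHz both map to 15.5 kHz.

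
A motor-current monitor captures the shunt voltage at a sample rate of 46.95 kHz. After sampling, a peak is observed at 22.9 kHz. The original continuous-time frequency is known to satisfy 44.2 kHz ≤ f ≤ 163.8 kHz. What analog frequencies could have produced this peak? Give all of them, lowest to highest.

Frequencies that alias to 22.9 kHz are k·fs ± 22.9 kHz for integer k ≥ 0.
k=0: 22.9 kHz.
k=1: 24.05 kHz, 69.85 kHz.
k=2: 71 kHz, 116.8 kHz.
k=3: 117.95 kHz, 163.75 kHz.
k=4: 164.9 kHz, 210.7 kHz.
Within [44.2 kHz, 163.8 kHz]: 69.85 kHz, 71 kHz, 116.8 kHz, 117.95 kHz, 163.75 kHz.

69.85 kHz, 71 kHz, 116.8 kHz, 117.95 kHz, 163.75 kHz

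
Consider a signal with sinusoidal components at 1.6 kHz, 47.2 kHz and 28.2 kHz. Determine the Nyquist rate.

94.4 kHz

Highest-frequency component: 47.2 kHz.
Nyquist rate = 2 × 47.2 kHz = 94.4 kHz.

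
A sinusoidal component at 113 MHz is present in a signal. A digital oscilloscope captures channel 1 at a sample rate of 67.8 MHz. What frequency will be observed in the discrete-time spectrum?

113 MHz mod fs = 45.2 MHz.
45.2 MHz > fs/2 = 33.9 MHz, folds to fs − 45.2 MHz = 22.6 MHz.

22.6 MHz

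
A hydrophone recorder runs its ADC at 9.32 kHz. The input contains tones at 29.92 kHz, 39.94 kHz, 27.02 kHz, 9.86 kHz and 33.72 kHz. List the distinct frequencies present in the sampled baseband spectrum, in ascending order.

fs/2 = 4.66 kHz.
29.92 kHz mod fs = 1.96 kHz.
1.96 kHz ≤ fs/2 = 4.66 kHz, appears at 1.96 kHz.
39.94 kHz mod fs = 2.66 kHz.
2.66 kHz ≤ fs/2 = 4.66 kHz, appears at 2.66 kHz.
27.02 kHz mod fs = 8.38 kHz.
8.38 kHz > fs/2 = 4.66 kHz, folds to fs − 8.38 kHz = 0.94 kHz.
9.86 kHz mod fs = 0.54 kHz.
0.54 kHz ≤ fs/2 = 4.66 kHz, appears at 0.54 kHz.
33.72 kHz mod fs = 5.76 kHz.
5.76 kHz > fs/2 = 4.66 kHz, folds to fs − 5.76 kHz = 3.56 kHz.
Distinct values: {0.54 kHz, 0.94 kHz, 1.96 kHz, 2.66 kHz, 3.56 kHz}.

0.54 kHz, 0.94 kHz, 1.96 kHz, 2.66 kHz, 3.56 kHz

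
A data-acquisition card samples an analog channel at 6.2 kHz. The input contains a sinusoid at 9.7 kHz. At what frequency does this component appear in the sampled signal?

2.7 kHz

9.7 kHz mod fs = 3.5 kHz.
3.5 kHz > fs/2 = 3.1 kHz, folds to fs − 3.5 kHz = 2.7 kHz.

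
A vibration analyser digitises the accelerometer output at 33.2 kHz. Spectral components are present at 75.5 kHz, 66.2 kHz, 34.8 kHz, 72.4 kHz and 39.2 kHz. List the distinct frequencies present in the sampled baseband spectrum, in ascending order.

0.2 kHz, 1.6 kHz, 6 kHz, 9.1 kHz

fs/2 = 16.6 kHz.
75.5 kHz mod fs = 9.1 kHz.
9.1 kHz ≤ fs/2 = 16.6 kHz, appears at 9.1 kHz.
66.2 kHz mod fs = 33 kHz.
33 kHz > fs/2 = 16.6 kHz, folds to fs − 33 kHz = 0.2 kHz.
34.8 kHz mod fs = 1.6 kHz.
1.6 kHz ≤ fs/2 = 16.6 kHz, appears at 1.6 kHz.
72.4 kHz mod fs = 6 kHz.
6 kHz ≤ fs/2 = 16.6 kHz, appears at 6 kHz.
39.2 kHz mod fs = 6 kHz.
6 kHz ≤ fs/2 = 16.6 kHz, appears at 6 kHz.
Distinct values: {0.2 kHz, 1.6 kHz, 6 kHz, 9.1 kHz}.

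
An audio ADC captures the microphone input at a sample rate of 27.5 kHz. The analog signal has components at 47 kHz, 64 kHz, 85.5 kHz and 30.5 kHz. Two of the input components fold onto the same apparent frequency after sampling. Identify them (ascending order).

30.5 kHz, 85.5 kHz

fs/2 = 13.75 kHz.
47 kHz mod fs = 19.5 kHz.
19.5 kHz > fs/2 = 13.75 kHz, folds to fs − 19.5 kHz = 8 kHz.
64 kHz mod fs = 9 kHz.
9 kHz ≤ fs/2 = 13.75 kHz, appears at 9 kHz.
85.5 kHz mod fs = 3 kHz.
3 kHz ≤ fs/2 = 13.75 kHz, appears at 3 kHz.
30.5 kHz mod fs = 3 kHz.
3 kHz ≤ fs/2 = 13.75 kHz, appears at 3 kHz.
30.5 kHz and 85.5 kHz both map to 3 kHz.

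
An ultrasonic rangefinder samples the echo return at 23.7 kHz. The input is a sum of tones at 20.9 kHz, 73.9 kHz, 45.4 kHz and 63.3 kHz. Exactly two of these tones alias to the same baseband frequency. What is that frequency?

2.8 kHz

fs/2 = 11.85 kHz.
20.9 kHz > fs/2 = 11.85 kHz, folds to fs − 20.9 kHz = 2.8 kHz.
73.9 kHz mod fs = 2.8 kHz.
2.8 kHz ≤ fs/2 = 11.85 kHz, appears at 2.8 kHz.
45.4 kHz mod fs = 21.7 kHz.
21.7 kHz > fs/2 = 11.85 kHz, folds to fs − 21.7 kHz = 2 kHz.
63.3 kHz mod fs = 15.9 kHz.
15.9 kHz > fs/2 = 11.85 kHz, folds to fs − 15.9 kHz = 7.8 kHz.
20.9 kHz and 73.9 kHz both map to 2.8 kHz.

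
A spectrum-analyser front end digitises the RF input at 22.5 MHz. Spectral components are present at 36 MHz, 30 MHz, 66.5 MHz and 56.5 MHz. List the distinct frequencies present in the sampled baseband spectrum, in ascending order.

fs/2 = 11.25 MHz.
36 MHz mod fs = 13.5 MHz.
13.5 MHz > fs/2 = 11.25 MHz, folds to fs − 13.5 MHz = 9 MHz.
30 MHz mod fs = 7.5 MHz.
7.5 MHz ≤ fs/2 = 11.25 MHz, appears at 7.5 MHz.
66.5 MHz mod fs = 21.5 MHz.
21.5 MHz > fs/2 = 11.25 MHz, folds to fs − 21.5 MHz = 1 MHz.
56.5 MHz mod fs = 11.5 MHz.
11.5 MHz > fs/2 = 11.25 MHz, folds to fs − 11.5 MHz = 11 MHz.
Distinct values: {1 MHz, 7.5 MHz, 9 MHz, 11 MHz}.

1 MHz, 7.5 MHz, 9 MHz, 11 MHz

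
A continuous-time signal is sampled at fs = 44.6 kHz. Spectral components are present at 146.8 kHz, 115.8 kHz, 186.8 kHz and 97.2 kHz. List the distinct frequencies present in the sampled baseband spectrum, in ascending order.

8 kHz, 8.4 kHz, 13 kHz, 18 kHz

fs/2 = 22.3 kHz.
146.8 kHz mod fs = 13 kHz.
13 kHz ≤ fs/2 = 22.3 kHz, appears at 13 kHz.
115.8 kHz mod fs = 26.6 kHz.
26.6 kHz > fs/2 = 22.3 kHz, folds to fs − 26.6 kHz = 18 kHz.
186.8 kHz mod fs = 8.4 kHz.
8.4 kHz ≤ fs/2 = 22.3 kHz, appears at 8.4 kHz.
97.2 kHz mod fs = 8 kHz.
8 kHz ≤ fs/2 = 22.3 kHz, appears at 8 kHz.
Distinct values: {8 kHz, 8.4 kHz, 13 kHz, 18 kHz}.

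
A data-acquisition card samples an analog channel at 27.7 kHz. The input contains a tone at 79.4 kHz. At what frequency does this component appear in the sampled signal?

79.4 kHz mod fs = 24 kHz.
24 kHz > fs/2 = 13.85 kHz, folds to fs − 24 kHz = 3.7 kHz.

3.7 kHz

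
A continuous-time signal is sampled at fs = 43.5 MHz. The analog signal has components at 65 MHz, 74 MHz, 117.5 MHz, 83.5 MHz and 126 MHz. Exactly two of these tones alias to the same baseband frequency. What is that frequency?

fs/2 = 21.75 MHz.
65 MHz mod fs = 21.5 MHz.
21.5 MHz ≤ fs/2 = 21.75 MHz, appears at 21.5 MHz.
74 MHz mod fs = 30.5 MHz.
30.5 MHz > fs/2 = 21.75 MHz, folds to fs − 30.5 MHz = 13 MHz.
117.5 MHz mod fs = 30.5 MHz.
30.5 MHz > fs/2 = 21.75 MHz, folds to fs − 30.5 MHz = 13 MHz.
83.5 MHz mod fs = 40 MHz.
40 MHz > fs/2 = 21.75 MHz, folds to fs − 40 MHz = 3.5 MHz.
126 MHz mod fs = 39 MHz.
39 MHz > fs/2 = 21.75 MHz, folds to fs − 39 MHz = 4.5 MHz.
74 MHz and 117.5 MHz both map to 13 MHz.

13 MHz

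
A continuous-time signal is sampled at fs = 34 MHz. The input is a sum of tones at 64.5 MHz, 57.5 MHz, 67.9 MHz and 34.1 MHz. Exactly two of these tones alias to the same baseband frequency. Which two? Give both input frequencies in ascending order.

fs/2 = 17 MHz.
64.5 MHz mod fs = 30.5 MHz.
30.5 MHz > fs/2 = 17 MHz, folds to fs − 30.5 MHz = 3.5 MHz.
57.5 MHz mod fs = 23.5 MHz.
23.5 MHz > fs/2 = 17 MHz, folds to fs − 23.5 MHz = 10.5 MHz.
67.9 MHz mod fs = 33.9 MHz.
33.9 MHz > fs/2 = 17 MHz, folds to fs − 33.9 MHz = 0.1 MHz.
34.1 MHz mod fs = 0.1 MHz.
0.1 MHz ≤ fs/2 = 17 MHz, appears at 0.1 MHz.
34.1 MHz and 67.9 MHz both map to 0.1 MHz.

34.1 MHz, 67.9 MHz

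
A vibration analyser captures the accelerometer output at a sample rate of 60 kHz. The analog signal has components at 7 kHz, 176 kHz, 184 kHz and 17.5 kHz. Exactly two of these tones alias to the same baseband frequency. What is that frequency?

4 kHz

fs/2 = 30 kHz.
7 kHz ≤ fs/2 = 30 kHz, passes unchanged.
176 kHz mod fs = 56 kHz.
56 kHz > fs/2 = 30 kHz, folds to fs − 56 kHz = 4 kHz.
184 kHz mod fs = 4 kHz.
4 kHz ≤ fs/2 = 30 kHz, appears at 4 kHz.
17.5 kHz ≤ fs/2 = 30 kHz, passes unchanged.
176 kHz and 184 kHz both map to 4 kHz.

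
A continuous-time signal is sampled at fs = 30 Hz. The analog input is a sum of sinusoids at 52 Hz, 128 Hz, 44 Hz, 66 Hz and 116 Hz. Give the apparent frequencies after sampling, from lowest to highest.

4 Hz, 6 Hz, 8 Hz, 14 Hz

fs/2 = 15 Hz.
52 Hz mod fs = 22 Hz.
22 Hz > fs/2 = 15 Hz, folds to fs − 22 Hz = 8 Hz.
128 Hz mod fs = 8 Hz.
8 Hz ≤ fs/2 = 15 Hz, appears at 8 Hz.
44 Hz mod fs = 14 Hz.
14 Hz ≤ fs/2 = 15 Hz, appears at 14 Hz.
66 Hz mod fs = 6 Hz.
6 Hz ≤ fs/2 = 15 Hz, appears at 6 Hz.
116 Hz mod fs = 26 Hz.
26 Hz > fs/2 = 15 Hz, folds to fs − 26 Hz = 4 Hz.
Distinct values: {4 Hz, 6 Hz, 8 Hz, 14 Hz}.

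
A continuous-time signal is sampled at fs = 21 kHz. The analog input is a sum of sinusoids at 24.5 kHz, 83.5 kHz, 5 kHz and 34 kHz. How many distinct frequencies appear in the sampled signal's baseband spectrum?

4

fs/2 = 10.5 kHz.
24.5 kHz mod fs = 3.5 kHz.
3.5 kHz ≤ fs/2 = 10.5 kHz, appears at 3.5 kHz.
83.5 kHz mod fs = 20.5 kHz.
20.5 kHz > fs/2 = 10.5 kHz, folds to fs − 20.5 kHz = 0.5 kHz.
5 kHz ≤ fs/2 = 10.5 kHz, passes unchanged.
34 kHz mod fs = 13 kHz.
13 kHz > fs/2 = 10.5 kHz, folds to fs − 13 kHz = 8 kHz.
Distinct values: {0.5 kHz, 3.5 kHz, 5 kHz, 8 kHz} → 4.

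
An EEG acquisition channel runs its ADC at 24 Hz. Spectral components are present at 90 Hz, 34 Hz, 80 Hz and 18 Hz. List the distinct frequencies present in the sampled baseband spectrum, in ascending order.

6 Hz, 8 Hz, 10 Hz

fs/2 = 12 Hz.
90 Hz mod fs = 18 Hz.
18 Hz > fs/2 = 12 Hz, folds to fs − 18 Hz = 6 Hz.
34 Hz mod fs = 10 Hz.
10 Hz ≤ fs/2 = 12 Hz, appears at 10 Hz.
80 Hz mod fs = 8 Hz.
8 Hz ≤ fs/2 = 12 Hz, appears at 8 Hz.
18 Hz > fs/2 = 12 Hz, folds to fs − 18 Hz = 6 Hz.
Distinct values: {6 Hz, 8 Hz, 10 Hz}.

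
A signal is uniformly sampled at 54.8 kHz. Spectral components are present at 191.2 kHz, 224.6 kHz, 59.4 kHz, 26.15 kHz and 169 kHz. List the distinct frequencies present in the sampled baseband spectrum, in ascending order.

fs/2 = 27.4 kHz.
191.2 kHz mod fs = 26.8 kHz.
26.8 kHz ≤ fs/2 = 27.4 kHz, appears at 26.8 kHz.
224.6 kHz mod fs = 5.4 kHz.
5.4 kHz ≤ fs/2 = 27.4 kHz, appears at 5.4 kHz.
59.4 kHz mod fs = 4.6 kHz.
4.6 kHz ≤ fs/2 = 27.4 kHz, appears at 4.6 kHz.
26.15 kHz ≤ fs/2 = 27.4 kHz, passes unchanged.
169 kHz mod fs = 4.6 kHz.
4.6 kHz ≤ fs/2 = 27.4 kHz, appears at 4.6 kHz.
Distinct values: {4.6 kHz, 5.4 kHz, 26.15 kHz, 26.8 kHz}.

4.6 kHz, 5.4 kHz, 26.15 kHz, 26.8 kHz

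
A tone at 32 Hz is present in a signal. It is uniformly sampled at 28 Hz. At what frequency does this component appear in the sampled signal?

32 Hz mod fs = 4 Hz.
4 Hz ≤ fs/2 = 14 Hz, appears at 4 Hz.

4 Hz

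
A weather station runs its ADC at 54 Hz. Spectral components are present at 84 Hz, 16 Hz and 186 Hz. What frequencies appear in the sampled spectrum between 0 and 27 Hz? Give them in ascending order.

16 Hz, 24 Hz

fs/2 = 27 Hz.
84 Hz mod fs = 30 Hz.
30 Hz > fs/2 = 27 Hz, folds to fs − 30 Hz = 24 Hz.
16 Hz ≤ fs/2 = 27 Hz, passes unchanged.
186 Hz mod fs = 24 Hz.
24 Hz ≤ fs/2 = 27 Hz, appears at 24 Hz.
Distinct values: {16 Hz, 24 Hz}.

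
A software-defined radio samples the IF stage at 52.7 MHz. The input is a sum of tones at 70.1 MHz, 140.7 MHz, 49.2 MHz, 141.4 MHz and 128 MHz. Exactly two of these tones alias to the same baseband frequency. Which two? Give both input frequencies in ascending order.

70.1 MHz, 140.7 MHz

fs/2 = 26.35 MHz.
70.1 MHz mod fs = 17.4 MHz.
17.4 MHz ≤ fs/2 = 26.35 MHz, appears at 17.4 MHz.
140.7 MHz mod fs = 35.3 MHz.
35.3 MHz > fs/2 = 26.35 MHz, folds to fs − 35.3 MHz = 17.4 MHz.
49.2 MHz > fs/2 = 26.35 MHz, folds to fs − 49.2 MHz = 3.5 MHz.
141.4 MHz mod fs = 36 MHz.
36 MHz > fs/2 = 26.35 MHz, folds to fs − 36 MHz = 16.7 MHz.
128 MHz mod fs = 22.6 MHz.
22.6 MHz ≤ fs/2 = 26.35 MHz, appears at 22.6 MHz.
70.1 MHz and 140.7 MHz both map to 17.4 MHz.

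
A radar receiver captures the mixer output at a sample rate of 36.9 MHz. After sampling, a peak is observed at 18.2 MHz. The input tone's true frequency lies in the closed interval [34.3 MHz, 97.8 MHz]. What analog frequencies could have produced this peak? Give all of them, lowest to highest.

55.1 MHz, 55.6 MHz, 92 MHz, 92.5 MHz

Frequencies that alias to 18.2 MHz are k·fs ± 18.2 MHz for integer k ≥ 0.
k=0: 18.2 MHz.
k=1: 18.7 MHz, 55.1 MHz.
k=2: 55.6 MHz, 92 MHz.
k=3: 92.5 MHz, 128.9 MHz.
k=4: 129.4 MHz, 165.8 MHz.
Within [34.3 MHz, 97.8 MHz]: 55.1 MHz, 55.6 MHz, 92 MHz, 92.5 MHz.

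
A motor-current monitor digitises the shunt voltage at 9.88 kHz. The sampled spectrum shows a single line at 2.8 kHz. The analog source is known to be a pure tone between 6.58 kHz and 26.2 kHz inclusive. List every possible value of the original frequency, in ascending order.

Frequencies that alias to 2.8 kHz are k·fs ± 2.8 kHz for integer k ≥ 0.
k=0: 2.8 kHz.
k=1: 7.08 kHz, 12.68 kHz.
k=2: 16.96 kHz, 22.56 kHz.
k=3: 26.84 kHz, 32.44 kHz.
Within [6.58 kHz, 26.2 kHz]: 7.08 kHz, 12.68 kHz, 16.96 kHz, 22.56 kHz.

7.08 kHz, 12.68 kHz, 16.96 kHz, 22.56 kHz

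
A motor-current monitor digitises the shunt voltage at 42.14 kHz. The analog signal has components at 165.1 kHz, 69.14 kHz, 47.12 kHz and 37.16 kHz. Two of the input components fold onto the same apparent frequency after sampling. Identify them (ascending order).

fs/2 = 21.07 kHz.
165.1 kHz mod fs = 38.68 kHz.
38.68 kHz > fs/2 = 21.07 kHz, folds to fs − 38.68 kHz = 3.46 kHz.
69.14 kHz mod fs = 27 kHz.
27 kHz > fs/2 = 21.07 kHz, folds to fs − 27 kHz = 15.14 kHz.
47.12 kHz mod fs = 4.98 kHz.
4.98 kHz ≤ fs/2 = 21.07 kHz, appears at 4.98 kHz.
37.16 kHz > fs/2 = 21.07 kHz, folds to fs − 37.16 kHz = 4.98 kHz.
37.16 kHz and 47.12 kHz both map to 4.98 kHz.

37.16 kHz, 47.12 kHz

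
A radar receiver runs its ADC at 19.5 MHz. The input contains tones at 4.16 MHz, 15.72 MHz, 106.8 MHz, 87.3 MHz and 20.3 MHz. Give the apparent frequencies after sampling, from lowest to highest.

fs/2 = 9.75 MHz.
4.16 MHz ≤ fs/2 = 9.75 MHz, passes unchanged.
15.72 MHz > fs/2 = 9.75 MHz, folds to fs − 15.72 MHz = 3.78 MHz.
106.8 MHz mod fs = 9.3 MHz.
9.3 MHz ≤ fs/2 = 9.75 MHz, appears at 9.3 MHz.
87.3 MHz mod fs = 9.3 MHz.
9.3 MHz ≤ fs/2 = 9.75 MHz, appears at 9.3 MHz.
20.3 MHz mod fs = 0.8 MHz.
0.8 MHz ≤ fs/2 = 9.75 MHz, appears at 0.8 MHz.
Distinct values: {0.8 MHz, 3.78 MHz, 4.16 MHz, 9.3 MHz}.

0.8 MHz, 3.78 MHz, 4.16 MHz, 9.3 MHz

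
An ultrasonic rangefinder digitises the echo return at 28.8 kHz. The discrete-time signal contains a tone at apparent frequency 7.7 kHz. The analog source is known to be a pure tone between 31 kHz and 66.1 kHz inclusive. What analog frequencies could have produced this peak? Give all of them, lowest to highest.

Frequencies that alias to 7.7 kHz are k·fs ± 7.7 kHz for integer k ≥ 0.
k=0: 7.7 kHz.
k=1: 21.1 kHz, 36.5 kHz.
k=2: 49.9 kHz, 65.3 kHz.
k=3: 78.7 kHz, 94.1 kHz.
Within [31 kHz, 66.1 kHz]: 36.5 kHz, 49.9 kHz, 65.3 kHz.

36.5 kHz, 49.9 kHz, 65.3 kHz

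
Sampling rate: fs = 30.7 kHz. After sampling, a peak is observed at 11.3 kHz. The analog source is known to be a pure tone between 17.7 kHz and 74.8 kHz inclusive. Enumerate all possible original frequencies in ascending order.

19.4 kHz, 42 kHz, 50.1 kHz, 72.7 kHz

Frequencies that alias to 11.3 kHz are k·fs ± 11.3 kHz for integer k ≥ 0.
k=0: 11.3 kHz.
k=1: 19.4 kHz, 42 kHz.
k=2: 50.1 kHz, 72.7 kHz.
k=3: 80.8 kHz, 103.4 kHz.
Within [17.7 kHz, 74.8 kHz]: 19.4 kHz, 42 kHz, 50.1 kHz, 72.7 kHz.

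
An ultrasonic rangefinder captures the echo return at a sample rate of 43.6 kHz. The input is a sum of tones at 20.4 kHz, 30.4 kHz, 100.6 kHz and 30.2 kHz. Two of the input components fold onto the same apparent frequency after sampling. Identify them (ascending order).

fs/2 = 21.8 kHz.
20.4 kHz ≤ fs/2 = 21.8 kHz, passes unchanged.
30.4 kHz > fs/2 = 21.8 kHz, folds to fs − 30.4 kHz = 13.2 kHz.
100.6 kHz mod fs = 13.4 kHz.
13.4 kHz ≤ fs/2 = 21.8 kHz, appears at 13.4 kHz.
30.2 kHz > fs/2 = 21.8 kHz, folds to fs − 30.2 kHz = 13.4 kHz.
30.2 kHz and 100.6 kHz both map to 13.4 kHz.

30.2 kHz, 100.6 kHz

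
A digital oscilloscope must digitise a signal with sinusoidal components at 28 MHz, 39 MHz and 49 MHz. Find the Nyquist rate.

Highest-frequency component: 49 MHz.
Nyquist rate = 2 × 49 MHz = 98 MHz.

98 MHz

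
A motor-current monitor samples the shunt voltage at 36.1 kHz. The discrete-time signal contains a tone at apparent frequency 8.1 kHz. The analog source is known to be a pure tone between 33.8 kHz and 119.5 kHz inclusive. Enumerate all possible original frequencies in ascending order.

44.2 kHz, 64.1 kHz, 80.3 kHz, 100.2 kHz, 116.4 kHz

Frequencies that alias to 8.1 kHz are k·fs ± 8.1 kHz for integer k ≥ 0.
k=0: 8.1 kHz.
k=1: 28 kHz, 44.2 kHz.
k=2: 64.1 kHz, 80.3 kHz.
k=3: 100.2 kHz, 116.4 kHz.
k=4: 136.3 kHz, 152.5 kHz.
Within [33.8 kHz, 119.5 kHz]: 44.2 kHz, 64.1 kHz, 80.3 kHz, 100.2 kHz, 116.4 kHz.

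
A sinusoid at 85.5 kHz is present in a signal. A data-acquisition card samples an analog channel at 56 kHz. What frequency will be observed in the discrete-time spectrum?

26.5 kHz

85.5 kHz mod fs = 29.5 kHz.
29.5 kHz > fs/2 = 28 kHz, folds to fs − 29.5 kHz = 26.5 kHz.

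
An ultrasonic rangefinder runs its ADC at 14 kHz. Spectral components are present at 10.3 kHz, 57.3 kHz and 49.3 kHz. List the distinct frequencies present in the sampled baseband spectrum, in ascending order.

fs/2 = 7 kHz.
10.3 kHz > fs/2 = 7 kHz, folds to fs − 10.3 kHz = 3.7 kHz.
57.3 kHz mod fs = 1.3 kHz.
1.3 kHz ≤ fs/2 = 7 kHz, appears at 1.3 kHz.
49.3 kHz mod fs = 7.3 kHz.
7.3 kHz > fs/2 = 7 kHz, folds to fs − 7.3 kHz = 6.7 kHz.
Distinct values: {1.3 kHz, 3.7 kHz, 6.7 kHz}.

1.3 kHz, 3.7 kHz, 6.7 kHz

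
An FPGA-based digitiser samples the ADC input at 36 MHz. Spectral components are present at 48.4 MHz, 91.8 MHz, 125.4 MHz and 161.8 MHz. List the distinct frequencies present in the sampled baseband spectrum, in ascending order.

fs/2 = 18 MHz.
48.4 MHz mod fs = 12.4 MHz.
12.4 MHz ≤ fs/2 = 18 MHz, appears at 12.4 MHz.
91.8 MHz mod fs = 19.8 MHz.
19.8 MHz > fs/2 = 18 MHz, folds to fs − 19.8 MHz = 16.2 MHz.
125.4 MHz mod fs = 17.4 MHz.
17.4 MHz ≤ fs/2 = 18 MHz, appears at 17.4 MHz.
161.8 MHz mod fs = 17.8 MHz.
17.8 MHz ≤ fs/2 = 18 MHz, appears at 17.8 MHz.
Distinct values: {12.4 MHz, 16.2 MHz, 17.4 MHz, 17.8 MHz}.

12.4 MHz, 16.2 MHz, 17.4 MHz, 17.8 MHz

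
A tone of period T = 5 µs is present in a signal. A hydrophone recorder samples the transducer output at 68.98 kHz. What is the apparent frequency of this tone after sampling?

6.94 kHz

T = 5 µs → f = 1/T = 200 kHz.
200 kHz mod fs = 62.04 kHz.
62.04 kHz > fs/2 = 34.49 kHz, folds to fs − 62.04 kHz = 6.94 kHz.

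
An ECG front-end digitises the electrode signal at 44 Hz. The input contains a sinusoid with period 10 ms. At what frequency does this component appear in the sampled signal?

12 Hz

T = 10 ms → f = 1/T = 100 Hz.
100 Hz mod fs = 12 Hz.
12 Hz ≤ fs/2 = 22 Hz, appears at 12 Hz.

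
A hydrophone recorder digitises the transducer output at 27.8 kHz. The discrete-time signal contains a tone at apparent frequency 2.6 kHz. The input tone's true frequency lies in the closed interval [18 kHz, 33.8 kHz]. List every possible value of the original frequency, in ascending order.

25.2 kHz, 30.4 kHz

Frequencies that alias to 2.6 kHz are k·fs ± 2.6 kHz for integer k ≥ 0.
k=0: 2.6 kHz.
k=1: 25.2 kHz, 30.4 kHz.
k=2: 53 kHz, 58.2 kHz.
Within [18 kHz, 33.8 kHz]: 25.2 kHz, 30.4 kHz.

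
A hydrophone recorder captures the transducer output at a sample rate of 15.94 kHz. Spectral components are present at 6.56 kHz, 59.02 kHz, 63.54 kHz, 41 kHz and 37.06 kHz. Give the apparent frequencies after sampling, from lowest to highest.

fs/2 = 7.97 kHz.
6.56 kHz ≤ fs/2 = 7.97 kHz, passes unchanged.
59.02 kHz mod fs = 11.2 kHz.
11.2 kHz > fs/2 = 7.97 kHz, folds to fs − 11.2 kHz = 4.74 kHz.
63.54 kHz mod fs = 15.72 kHz.
15.72 kHz > fs/2 = 7.97 kHz, folds to fs − 15.72 kHz = 0.22 kHz.
41 kHz mod fs = 9.12 kHz.
9.12 kHz > fs/2 = 7.97 kHz, folds to fs − 9.12 kHz = 6.82 kHz.
37.06 kHz mod fs = 5.18 kHz.
5.18 kHz ≤ fs/2 = 7.97 kHz, appears at 5.18 kHz.
Distinct values: {0.22 kHz, 4.74 kHz, 5.18 kHz, 6.56 kHz, 6.82 kHz}.

0.22 kHz, 4.74 kHz, 5.18 kHz, 6.56 kHz, 6.82 kHz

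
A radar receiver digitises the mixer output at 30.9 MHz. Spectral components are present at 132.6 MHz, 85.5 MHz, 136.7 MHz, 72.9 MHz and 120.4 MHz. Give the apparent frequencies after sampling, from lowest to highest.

fs/2 = 15.45 MHz.
132.6 MHz mod fs = 9 MHz.
9 MHz ≤ fs/2 = 15.45 MHz, appears at 9 MHz.
85.5 MHz mod fs = 23.7 MHz.
23.7 MHz > fs/2 = 15.45 MHz, folds to fs − 23.7 MHz = 7.2 MHz.
136.7 MHz mod fs = 13.1 MHz.
13.1 MHz ≤ fs/2 = 15.45 MHz, appears at 13.1 MHz.
72.9 MHz mod fs = 11.1 MHz.
11.1 MHz ≤ fs/2 = 15.45 MHz, appears at 11.1 MHz.
120.4 MHz mod fs = 27.7 MHz.
27.7 MHz > fs/2 = 15.45 MHz, folds to fs − 27.7 MHz = 3.2 MHz.
Distinct values: {3.2 MHz, 7.2 MHz, 9 MHz, 11.1 MHz, 13.1 MHz}.

3.2 MHz, 7.2 MHz, 9 MHz, 11.1 MHz, 13.1 MHz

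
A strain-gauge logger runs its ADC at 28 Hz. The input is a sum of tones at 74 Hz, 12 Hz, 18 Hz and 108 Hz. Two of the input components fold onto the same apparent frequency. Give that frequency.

fs/2 = 14 Hz.
74 Hz mod fs = 18 Hz.
18 Hz > fs/2 = 14 Hz, folds to fs − 18 Hz = 10 Hz.
12 Hz ≤ fs/2 = 14 Hz, passes unchanged.
18 Hz > fs/2 = 14 Hz, folds to fs − 18 Hz = 10 Hz.
108 Hz mod fs = 24 Hz.
24 Hz > fs/2 = 14 Hz, folds to fs − 24 Hz = 4 Hz.
18 Hz and 74 Hz both map to 10 Hz.

10 Hz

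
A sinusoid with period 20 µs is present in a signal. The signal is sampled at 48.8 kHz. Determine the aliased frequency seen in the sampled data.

1.2 kHz

T = 20 µs → f = 1/T = 50 kHz.
50 kHz mod fs = 1.2 kHz.
1.2 kHz ≤ fs/2 = 24.4 kHz, appears at 1.2 kHz.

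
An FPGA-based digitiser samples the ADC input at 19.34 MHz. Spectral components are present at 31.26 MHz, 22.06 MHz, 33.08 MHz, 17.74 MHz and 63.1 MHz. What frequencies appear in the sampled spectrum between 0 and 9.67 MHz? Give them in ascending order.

fs/2 = 9.67 MHz.
31.26 MHz mod fs = 11.92 MHz.
11.92 MHz > fs/2 = 9.67 MHz, folds to fs − 11.92 MHz = 7.42 MHz.
22.06 MHz mod fs = 2.72 MHz.
2.72 MHz ≤ fs/2 = 9.67 MHz, appears at 2.72 MHz.
33.08 MHz mod fs = 13.74 MHz.
13.74 MHz > fs/2 = 9.67 MHz, folds to fs − 13.74 MHz = 5.6 MHz.
17.74 MHz > fs/2 = 9.67 MHz, folds to fs − 17.74 MHz = 1.6 MHz.
63.1 MHz mod fs = 5.08 MHz.
5.08 MHz ≤ fs/2 = 9.67 MHz, appears at 5.08 MHz.
Distinct values: {1.6 MHz, 2.72 MHz, 5.08 MHz, 5.6 MHz, 7.42 MHz}.

1.6 MHz, 2.72 MHz, 5.08 MHz, 5.6 MHz, 7.42 MHz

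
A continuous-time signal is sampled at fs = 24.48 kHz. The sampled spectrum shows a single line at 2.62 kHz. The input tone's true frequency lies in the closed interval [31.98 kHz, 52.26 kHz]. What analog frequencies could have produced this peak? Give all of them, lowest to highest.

Frequencies that alias to 2.62 kHz are k·fs ± 2.62 kHz for integer k ≥ 0.
k=0: 2.62 kHz.
k=1: 21.86 kHz, 27.1 kHz.
k=2: 46.34 kHz, 51.58 kHz.
k=3: 70.82 kHz, 76.06 kHz.
Within [31.98 kHz, 52.26 kHz]: 46.34 kHz, 51.58 kHz.

46.34 kHz, 51.58 kHz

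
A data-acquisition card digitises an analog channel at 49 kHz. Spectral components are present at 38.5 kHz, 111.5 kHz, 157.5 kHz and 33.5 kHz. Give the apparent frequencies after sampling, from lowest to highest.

fs/2 = 24.5 kHz.
38.5 kHz > fs/2 = 24.5 kHz, folds to fs − 38.5 kHz = 10.5 kHz.
111.5 kHz mod fs = 13.5 kHz.
13.5 kHz ≤ fs/2 = 24.5 kHz, appears at 13.5 kHz.
157.5 kHz mod fs = 10.5 kHz.
10.5 kHz ≤ fs/2 = 24.5 kHz, appears at 10.5 kHz.
33.5 kHz > fs/2 = 24.5 kHz, folds to fs − 33.5 kHz = 15.5 kHz.
Distinct values: {10.5 kHz, 13.5 kHz, 15.5 kHz}.

10.5 kHz, 13.5 kHz, 15.5 kHz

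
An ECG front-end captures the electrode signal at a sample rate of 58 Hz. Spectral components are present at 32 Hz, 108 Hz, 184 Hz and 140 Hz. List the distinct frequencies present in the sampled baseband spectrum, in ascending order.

8 Hz, 10 Hz, 24 Hz, 26 Hz

fs/2 = 29 Hz.
32 Hz > fs/2 = 29 Hz, folds to fs − 32 Hz = 26 Hz.
108 Hz mod fs = 50 Hz.
50 Hz > fs/2 = 29 Hz, folds to fs − 50 Hz = 8 Hz.
184 Hz mod fs = 10 Hz.
10 Hz ≤ fs/2 = 29 Hz, appears at 10 Hz.
140 Hz mod fs = 24 Hz.
24 Hz ≤ fs/2 = 29 Hz, appears at 24 Hz.
Distinct values: {8 Hz, 10 Hz, 24 Hz, 26 Hz}.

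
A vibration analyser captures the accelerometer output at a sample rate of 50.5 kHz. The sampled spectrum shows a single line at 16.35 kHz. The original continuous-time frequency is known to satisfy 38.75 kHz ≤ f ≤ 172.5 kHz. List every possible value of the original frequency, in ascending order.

Frequencies that alias to 16.35 kHz are k·fs ± 16.35 kHz for integer k ≥ 0.
k=0: 16.35 kHz.
k=1: 34.15 kHz, 66.85 kHz.
k=2: 84.65 kHz, 117.35 kHz.
k=3: 135.15 kHz, 167.85 kHz.
k=4: 185.65 kHz, 218.35 kHz.
Within [38.75 kHz, 172.5 kHz]: 66.85 kHz, 84.65 kHz, 117.35 kHz, 135.15 kHz, 167.85 kHz.

66.85 kHz, 84.65 kHz, 117.35 kHz, 135.15 kHz, 167.85 kHz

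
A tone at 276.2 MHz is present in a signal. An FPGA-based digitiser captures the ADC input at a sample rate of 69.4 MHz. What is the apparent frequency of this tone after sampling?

1.4 MHz

276.2 MHz mod fs = 68 MHz.
68 MHz > fs/2 = 34.7 MHz, folds to fs − 68 MHz = 1.4 MHz.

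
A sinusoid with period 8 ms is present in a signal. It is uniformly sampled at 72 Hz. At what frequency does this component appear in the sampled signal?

19 Hz

T = 8 ms → f = 1/T = 125 Hz.
125 Hz mod fs = 53 Hz.
53 Hz > fs/2 = 36 Hz, folds to fs − 53 Hz = 19 Hz.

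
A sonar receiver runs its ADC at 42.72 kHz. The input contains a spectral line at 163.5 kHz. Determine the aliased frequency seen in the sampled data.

7.38 kHz

163.5 kHz mod fs = 35.34 kHz.
35.34 kHz > fs/2 = 21.36 kHz, folds to fs − 35.34 kHz = 7.38 kHz.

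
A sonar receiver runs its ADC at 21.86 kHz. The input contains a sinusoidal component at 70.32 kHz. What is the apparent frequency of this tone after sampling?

4.74 kHz

70.32 kHz mod fs = 4.74 kHz.
4.74 kHz ≤ fs/2 = 10.93 kHz, appears at 4.74 kHz.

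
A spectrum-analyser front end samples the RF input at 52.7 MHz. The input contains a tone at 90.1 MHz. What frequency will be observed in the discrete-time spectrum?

90.1 MHz mod fs = 37.4 MHz.
37.4 MHz > fs/2 = 26.35 MHz, folds to fs − 37.4 MHz = 15.3 MHz.

15.3 MHz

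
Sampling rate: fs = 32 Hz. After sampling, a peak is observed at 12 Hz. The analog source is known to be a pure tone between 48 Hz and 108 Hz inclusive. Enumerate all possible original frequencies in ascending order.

Frequencies that alias to 12 Hz are k·fs ± 12 Hz for integer k ≥ 0.
k=0: 12 Hz.
k=1: 20 Hz, 44 Hz.
k=2: 52 Hz, 76 Hz.
k=3: 84 Hz, 108 Hz.
k=4: 116 Hz, 140 Hz.
Within [48 Hz, 108 Hz]: 52 Hz, 76 Hz, 84 Hz, 108 Hz.

52 Hz, 76 Hz, 84 Hz, 108 Hz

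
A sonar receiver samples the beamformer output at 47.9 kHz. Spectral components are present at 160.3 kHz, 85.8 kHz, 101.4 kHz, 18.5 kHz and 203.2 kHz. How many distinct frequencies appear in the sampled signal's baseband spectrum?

fs/2 = 23.95 kHz.
160.3 kHz mod fs = 16.6 kHz.
16.6 kHz ≤ fs/2 = 23.95 kHz, appears at 16.6 kHz.
85.8 kHz mod fs = 37.9 kHz.
37.9 kHz > fs/2 = 23.95 kHz, folds to fs − 37.9 kHz = 10 kHz.
101.4 kHz mod fs = 5.6 kHz.
5.6 kHz ≤ fs/2 = 23.95 kHz, appears at 5.6 kHz.
18.5 kHz ≤ fs/2 = 23.95 kHz, passes unchanged.
203.2 kHz mod fs = 11.6 kHz.
11.6 kHz ≤ fs/2 = 23.95 kHz, appears at 11.6 kHz.
Distinct values: {5.6 kHz, 10 kHz, 11.6 kHz, 16.6 kHz, 18.5 kHz} → 5.

5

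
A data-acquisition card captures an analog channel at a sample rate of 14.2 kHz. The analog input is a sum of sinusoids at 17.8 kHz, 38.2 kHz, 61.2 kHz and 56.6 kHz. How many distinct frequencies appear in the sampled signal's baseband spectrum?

fs/2 = 7.1 kHz.
17.8 kHz mod fs = 3.6 kHz.
3.6 kHz ≤ fs/2 = 7.1 kHz, appears at 3.6 kHz.
38.2 kHz mod fs = 9.8 kHz.
9.8 kHz > fs/2 = 7.1 kHz, folds to fs − 9.8 kHz = 4.4 kHz.
61.2 kHz mod fs = 4.4 kHz.
4.4 kHz ≤ fs/2 = 7.1 kHz, appears at 4.4 kHz.
56.6 kHz mod fs = 14 kHz.
14 kHz > fs/2 = 7.1 kHz, folds to fs − 14 kHz = 0.2 kHz.
Distinct values: {0.2 kHz, 3.6 kHz, 4.4 kHz} → 3.

3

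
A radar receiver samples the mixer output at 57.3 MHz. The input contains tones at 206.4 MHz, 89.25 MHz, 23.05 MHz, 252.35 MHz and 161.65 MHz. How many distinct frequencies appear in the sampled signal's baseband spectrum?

5

fs/2 = 28.65 MHz.
206.4 MHz mod fs = 34.5 MHz.
34.5 MHz > fs/2 = 28.65 MHz, folds to fs − 34.5 MHz = 22.8 MHz.
89.25 MHz mod fs = 31.95 MHz.
31.95 MHz > fs/2 = 28.65 MHz, folds to fs − 31.95 MHz = 25.35 MHz.
23.05 MHz ≤ fs/2 = 28.65 MHz, passes unchanged.
252.35 MHz mod fs = 23.15 MHz.
23.15 MHz ≤ fs/2 = 28.65 MHz, appears at 23.15 MHz.
161.65 MHz mod fs = 47.05 MHz.
47.05 MHz > fs/2 = 28.65 MHz, folds to fs − 47.05 MHz = 10.25 MHz.
Distinct values: {10.25 MHz, 22.8 MHz, 23.05 MHz, 23.15 MHz, 25.35 MHz} → 5.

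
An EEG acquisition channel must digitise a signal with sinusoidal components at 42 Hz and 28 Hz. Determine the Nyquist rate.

84 Hz

Highest-frequency component: 42 Hz.
Nyquist rate = 2 × 42 Hz = 84 Hz.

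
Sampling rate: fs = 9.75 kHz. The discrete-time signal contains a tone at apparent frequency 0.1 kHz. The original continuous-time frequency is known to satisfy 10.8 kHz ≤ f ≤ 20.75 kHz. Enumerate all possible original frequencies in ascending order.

19.4 kHz, 19.6 kHz

Frequencies that alias to 0.1 kHz are k·fs ± 0.1 kHz for integer k ≥ 0.
k=0: 0.1 kHz.
k=1: 9.65 kHz, 9.85 kHz.
k=2: 19.4 kHz, 19.6 kHz.
k=3: 29.15 kHz, 29.35 kHz.
Within [10.8 kHz, 20.75 kHz]: 19.4 kHz, 19.6 kHz.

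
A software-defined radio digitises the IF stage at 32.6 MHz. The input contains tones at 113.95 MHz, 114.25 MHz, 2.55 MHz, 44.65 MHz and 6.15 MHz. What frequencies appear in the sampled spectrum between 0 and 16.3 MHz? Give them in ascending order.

2.55 MHz, 6.15 MHz, 12.05 MHz, 16.15 MHz

fs/2 = 16.3 MHz.
113.95 MHz mod fs = 16.15 MHz.
16.15 MHz ≤ fs/2 = 16.3 MHz, appears at 16.15 MHz.
114.25 MHz mod fs = 16.45 MHz.
16.45 MHz > fs/2 = 16.3 MHz, folds to fs − 16.45 MHz = 16.15 MHz.
2.55 MHz ≤ fs/2 = 16.3 MHz, passes unchanged.
44.65 MHz mod fs = 12.05 MHz.
12.05 MHz ≤ fs/2 = 16.3 MHz, appears at 12.05 MHz.
6.15 MHz ≤ fs/2 = 16.3 MHz, passes unchanged.
Distinct values: {2.55 MHz, 6.15 MHz, 12.05 MHz, 16.15 MHz}.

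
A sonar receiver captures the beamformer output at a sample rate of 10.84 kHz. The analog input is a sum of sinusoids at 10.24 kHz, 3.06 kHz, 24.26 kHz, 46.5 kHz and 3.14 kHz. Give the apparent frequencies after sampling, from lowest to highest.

0.6 kHz, 2.58 kHz, 3.06 kHz, 3.14 kHz

fs/2 = 5.42 kHz.
10.24 kHz > fs/2 = 5.42 kHz, folds to fs − 10.24 kHz = 0.6 kHz.
3.06 kHz ≤ fs/2 = 5.42 kHz, passes unchanged.
24.26 kHz mod fs = 2.58 kHz.
2.58 kHz ≤ fs/2 = 5.42 kHz, appears at 2.58 kHz.
46.5 kHz mod fs = 3.14 kHz.
3.14 kHz ≤ fs/2 = 5.42 kHz, appears at 3.14 kHz.
3.14 kHz ≤ fs/2 = 5.42 kHz, passes unchanged.
Distinct values: {0.6 kHz, 2.58 kHz, 3.06 kHz, 3.14 kHz}.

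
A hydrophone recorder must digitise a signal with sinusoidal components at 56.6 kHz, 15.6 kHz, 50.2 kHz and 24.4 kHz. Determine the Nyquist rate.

113.2 kHz

Highest-frequency component: 56.6 kHz.
Nyquist rate = 2 × 56.6 kHz = 113.2 kHz.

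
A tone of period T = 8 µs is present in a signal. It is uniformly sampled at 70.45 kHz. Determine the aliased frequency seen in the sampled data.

T = 8 µs → f = 1/T = 125 kHz.
125 kHz mod fs = 54.55 kHz.
54.55 kHz > fs/2 = 35.225 kHz, folds to fs − 54.55 kHz = 15.9 kHz.

15.9 kHz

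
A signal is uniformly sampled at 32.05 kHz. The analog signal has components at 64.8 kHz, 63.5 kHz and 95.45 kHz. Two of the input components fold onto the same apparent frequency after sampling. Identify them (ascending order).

64.8 kHz, 95.45 kHz

fs/2 = 16.025 kHz.
64.8 kHz mod fs = 0.7 kHz.
0.7 kHz ≤ fs/2 = 16.025 kHz, appears at 0.7 kHz.
63.5 kHz mod fs = 31.45 kHz.
31.45 kHz > fs/2 = 16.025 kHz, folds to fs − 31.45 kHz = 0.6 kHz.
95.45 kHz mod fs = 31.35 kHz.
31.35 kHz > fs/2 = 16.025 kHz, folds to fs − 31.35 kHz = 0.7 kHz.
64.8 kHz and 95.45 kHz both map to 0.7 kHz.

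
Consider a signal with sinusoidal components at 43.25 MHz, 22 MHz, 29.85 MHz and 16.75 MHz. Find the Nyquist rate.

86.5 MHz

Highest-frequency component: 43.25 MHz.
Nyquist rate = 2 × 43.25 MHz = 86.5 MHz.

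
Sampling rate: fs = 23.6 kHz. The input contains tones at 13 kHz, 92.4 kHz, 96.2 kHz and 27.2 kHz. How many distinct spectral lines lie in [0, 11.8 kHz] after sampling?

fs/2 = 11.8 kHz.
13 kHz > fs/2 = 11.8 kHz, folds to fs − 13 kHz = 10.6 kHz.
92.4 kHz mod fs = 21.6 kHz.
21.6 kHz > fs/2 = 11.8 kHz, folds to fs − 21.6 kHz = 2 kHz.
96.2 kHz mod fs = 1.8 kHz.
1.8 kHz ≤ fs/2 = 11.8 kHz, appears at 1.8 kHz.
27.2 kHz mod fs = 3.6 kHz.
3.6 kHz ≤ fs/2 = 11.8 kHz, appears at 3.6 kHz.
Distinct values: {1.8 kHz, 2 kHz, 3.6 kHz, 10.6 kHz} → 4.

4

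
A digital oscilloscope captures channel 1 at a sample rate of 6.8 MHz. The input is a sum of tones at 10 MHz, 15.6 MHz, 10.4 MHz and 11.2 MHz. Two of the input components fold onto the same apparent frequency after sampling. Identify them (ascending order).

10 MHz, 10.4 MHz

fs/2 = 3.4 MHz.
10 MHz mod fs = 3.2 MHz.
3.2 MHz ≤ fs/2 = 3.4 MHz, appears at 3.2 MHz.
15.6 MHz mod fs = 2 MHz.
2 MHz ≤ fs/2 = 3.4 MHz, appears at 2 MHz.
10.4 MHz mod fs = 3.6 MHz.
3.6 MHz > fs/2 = 3.4 MHz, folds to fs − 3.6 MHz = 3.2 MHz.
11.2 MHz mod fs = 4.4 MHz.
4.4 MHz > fs/2 = 3.4 MHz, folds to fs − 4.4 MHz = 2.4 MHz.
10 MHz and 10.4 MHz both map to 3.2 MHz.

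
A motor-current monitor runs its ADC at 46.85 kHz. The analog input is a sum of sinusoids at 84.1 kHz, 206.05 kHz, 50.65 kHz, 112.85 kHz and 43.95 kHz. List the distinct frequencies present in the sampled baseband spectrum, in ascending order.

fs/2 = 23.425 kHz.
84.1 kHz mod fs = 37.25 kHz.
37.25 kHz > fs/2 = 23.425 kHz, folds to fs − 37.25 kHz = 9.6 kHz.
206.05 kHz mod fs = 18.65 kHz.
18.65 kHz ≤ fs/2 = 23.425 kHz, appears at 18.65 kHz.
50.65 kHz mod fs = 3.8 kHz.
3.8 kHz ≤ fs/2 = 23.425 kHz, appears at 3.8 kHz.
112.85 kHz mod fs = 19.15 kHz.
19.15 kHz ≤ fs/2 = 23.425 kHz, appears at 19.15 kHz.
43.95 kHz > fs/2 = 23.425 kHz, folds to fs − 43.95 kHz = 2.9 kHz.
Distinct values: {2.9 kHz, 3.8 kHz, 9.6 kHz, 18.65 kHz, 19.15 kHz}.

2.9 kHz, 3.8 kHz, 9.6 kHz, 18.65 kHz, 19.15 kHz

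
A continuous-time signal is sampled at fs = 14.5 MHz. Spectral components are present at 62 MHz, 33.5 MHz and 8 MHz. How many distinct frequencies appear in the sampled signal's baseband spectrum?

3

fs/2 = 7.25 MHz.
62 MHz mod fs = 4 MHz.
4 MHz ≤ fs/2 = 7.25 MHz, appears at 4 MHz.
33.5 MHz mod fs = 4.5 MHz.
4.5 MHz ≤ fs/2 = 7.25 MHz, appears at 4.5 MHz.
8 MHz > fs/2 = 7.25 MHz, folds to fs − 8 MHz = 6.5 MHz.
Distinct values: {4 MHz, 4.5 MHz, 6.5 MHz} → 3.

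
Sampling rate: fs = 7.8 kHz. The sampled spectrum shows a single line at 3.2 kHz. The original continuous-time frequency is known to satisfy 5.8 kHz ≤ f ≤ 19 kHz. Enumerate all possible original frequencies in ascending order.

11 kHz, 12.4 kHz, 18.8 kHz

Frequencies that alias to 3.2 kHz are k·fs ± 3.2 kHz for integer k ≥ 0.
k=0: 3.2 kHz.
k=1: 4.6 kHz, 11 kHz.
k=2: 12.4 kHz, 18.8 kHz.
k=3: 20.2 kHz, 26.6 kHz.
Within [5.8 kHz, 19 kHz]: 11 kHz, 12.4 kHz, 18.8 kHz.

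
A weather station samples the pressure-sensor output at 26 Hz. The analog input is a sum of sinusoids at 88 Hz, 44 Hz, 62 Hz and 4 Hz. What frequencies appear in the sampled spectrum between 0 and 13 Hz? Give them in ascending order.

fs/2 = 13 Hz.
88 Hz mod fs = 10 Hz.
10 Hz ≤ fs/2 = 13 Hz, appears at 10 Hz.
44 Hz mod fs = 18 Hz.
18 Hz > fs/2 = 13 Hz, folds to fs − 18 Hz = 8 Hz.
62 Hz mod fs = 10 Hz.
10 Hz ≤ fs/2 = 13 Hz, appears at 10 Hz.
4 Hz ≤ fs/2 = 13 Hz, passes unchanged.
Distinct values: {4 Hz, 8 Hz, 10 Hz}.

4 Hz, 8 Hz, 10 Hz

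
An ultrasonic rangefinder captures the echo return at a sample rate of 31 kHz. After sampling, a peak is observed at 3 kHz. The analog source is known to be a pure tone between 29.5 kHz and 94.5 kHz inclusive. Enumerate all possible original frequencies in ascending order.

34 kHz, 59 kHz, 65 kHz, 90 kHz

Frequencies that alias to 3 kHz are k·fs ± 3 kHz for integer k ≥ 0.
k=0: 3 kHz.
k=1: 28 kHz, 34 kHz.
k=2: 59 kHz, 65 kHz.
k=3: 90 kHz, 96 kHz.
k=4: 121 kHz, 127 kHz.
Within [29.5 kHz, 94.5 kHz]: 34 kHz, 59 kHz, 65 kHz, 90 kHz.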